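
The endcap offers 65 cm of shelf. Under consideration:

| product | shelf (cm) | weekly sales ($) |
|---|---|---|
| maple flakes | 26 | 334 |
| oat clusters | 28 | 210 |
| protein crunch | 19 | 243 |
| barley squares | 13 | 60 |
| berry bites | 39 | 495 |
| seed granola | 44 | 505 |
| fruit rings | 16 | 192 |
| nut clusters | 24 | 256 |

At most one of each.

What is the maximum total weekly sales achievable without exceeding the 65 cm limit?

829

A density-first pass picks maple flakes + protein crunch + fruit rings — 769 at 61 cm.
Replace protein crunch and fruit rings with berry bites: the trade gains 60 net, giving 829 at 65 cm.
The closest alternative, maple flakes + protein crunch + fruit rings, reaches only 769.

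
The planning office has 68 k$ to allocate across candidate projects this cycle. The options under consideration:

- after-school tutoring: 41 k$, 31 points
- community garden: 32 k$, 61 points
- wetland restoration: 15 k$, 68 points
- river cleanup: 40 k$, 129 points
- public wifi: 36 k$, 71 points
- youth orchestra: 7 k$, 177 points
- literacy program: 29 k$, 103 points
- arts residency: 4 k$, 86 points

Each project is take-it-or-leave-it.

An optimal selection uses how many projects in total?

4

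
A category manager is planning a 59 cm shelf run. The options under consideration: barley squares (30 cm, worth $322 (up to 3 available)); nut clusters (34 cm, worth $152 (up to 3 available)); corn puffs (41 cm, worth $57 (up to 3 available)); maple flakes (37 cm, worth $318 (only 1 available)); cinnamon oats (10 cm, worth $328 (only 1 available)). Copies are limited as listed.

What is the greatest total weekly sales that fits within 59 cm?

The ratio ordering already packs tightly: barley squares + cinnamon oats, 40 cm, 650.

650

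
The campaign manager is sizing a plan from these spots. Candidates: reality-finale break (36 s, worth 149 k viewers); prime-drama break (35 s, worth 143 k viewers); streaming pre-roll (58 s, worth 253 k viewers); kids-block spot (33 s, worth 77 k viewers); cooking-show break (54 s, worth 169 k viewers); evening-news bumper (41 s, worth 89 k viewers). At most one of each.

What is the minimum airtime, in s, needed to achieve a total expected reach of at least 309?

Need the lightest bundle worth ≥ 309.
Taking prime-drama break + cooking-show break gives 312 (≥ 309) for 89 s.
Below 89 s the best achievable stays under 309.

89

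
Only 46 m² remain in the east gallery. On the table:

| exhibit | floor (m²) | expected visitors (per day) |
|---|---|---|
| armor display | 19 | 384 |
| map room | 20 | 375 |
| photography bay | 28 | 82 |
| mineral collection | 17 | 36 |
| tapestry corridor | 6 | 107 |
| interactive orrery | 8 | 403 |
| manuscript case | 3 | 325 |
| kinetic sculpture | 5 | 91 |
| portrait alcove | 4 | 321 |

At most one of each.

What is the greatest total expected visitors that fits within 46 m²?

By expected visitors per m²: manuscript case 108.33, portrait alcove 80.25, interactive orrery 50.38, armor display 20.21 lead.
Armor display + tapestry corridor + interactive orrery + manuscript case + kinetic sculpture + portrait alcove uses 45 of the 46 m² and totals 1631.
Nothing else within 46 m² beats 1631.

1631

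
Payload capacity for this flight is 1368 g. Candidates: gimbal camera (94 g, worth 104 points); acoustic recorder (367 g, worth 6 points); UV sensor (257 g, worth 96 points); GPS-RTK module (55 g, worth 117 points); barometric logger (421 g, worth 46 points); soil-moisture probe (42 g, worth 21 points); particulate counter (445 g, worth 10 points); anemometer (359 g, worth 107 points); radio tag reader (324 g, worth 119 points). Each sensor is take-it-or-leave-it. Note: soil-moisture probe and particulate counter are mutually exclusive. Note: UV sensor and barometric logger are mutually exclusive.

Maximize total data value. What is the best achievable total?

564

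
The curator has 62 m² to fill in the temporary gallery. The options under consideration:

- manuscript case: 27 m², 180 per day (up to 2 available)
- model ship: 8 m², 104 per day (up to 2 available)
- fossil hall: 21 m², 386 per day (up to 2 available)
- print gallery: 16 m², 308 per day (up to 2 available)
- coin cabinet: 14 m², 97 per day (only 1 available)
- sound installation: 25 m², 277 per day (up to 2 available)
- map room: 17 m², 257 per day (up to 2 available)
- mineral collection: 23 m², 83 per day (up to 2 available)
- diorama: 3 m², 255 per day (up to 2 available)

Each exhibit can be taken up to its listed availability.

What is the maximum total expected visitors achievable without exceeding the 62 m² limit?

1512

By expected visitors per m²: diorama 85.00, print gallery 19.25, fossil hall 18.38 lead.
Best packing: fossil hall + 2×print gallery + 2×diorama — 59 m², 1512 total.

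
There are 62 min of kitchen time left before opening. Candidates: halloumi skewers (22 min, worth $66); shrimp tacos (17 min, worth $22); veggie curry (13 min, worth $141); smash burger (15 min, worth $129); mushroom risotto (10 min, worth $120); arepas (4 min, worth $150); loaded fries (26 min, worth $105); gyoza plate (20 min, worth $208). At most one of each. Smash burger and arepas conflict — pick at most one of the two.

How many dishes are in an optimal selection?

The maximum profit within 62 min is 619.
One optimal bundle: veggie curry + mushroom risotto + arepas + gyoza plate (47 min).
Every optimal selection uses 4 dishes.

4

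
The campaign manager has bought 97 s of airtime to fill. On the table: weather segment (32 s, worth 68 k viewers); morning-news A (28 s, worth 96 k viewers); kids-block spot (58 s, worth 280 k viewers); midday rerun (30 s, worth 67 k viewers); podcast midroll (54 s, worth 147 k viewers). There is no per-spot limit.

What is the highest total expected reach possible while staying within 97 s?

376

The ratio ordering already packs tightly: morning-news A + kids-block spot, 86 s, 376.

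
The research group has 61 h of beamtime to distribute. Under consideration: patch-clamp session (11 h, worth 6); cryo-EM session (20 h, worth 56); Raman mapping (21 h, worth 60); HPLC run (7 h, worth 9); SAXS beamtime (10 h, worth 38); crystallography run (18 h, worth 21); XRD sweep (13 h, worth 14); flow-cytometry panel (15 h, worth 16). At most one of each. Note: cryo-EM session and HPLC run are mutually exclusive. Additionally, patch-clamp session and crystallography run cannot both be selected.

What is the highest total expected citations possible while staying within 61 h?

Ranking by ratio (expected citations/h): SAXS beamtime 3.80, Raman mapping 2.86, cryo-EM session 2.80.
Taking cryo-EM session + Raman mapping + SAXS beamtime: 51 h used, 154 in expected citations.
Runner-up cryo-EM session + Raman mapping + crystallography run tops out at 137.

154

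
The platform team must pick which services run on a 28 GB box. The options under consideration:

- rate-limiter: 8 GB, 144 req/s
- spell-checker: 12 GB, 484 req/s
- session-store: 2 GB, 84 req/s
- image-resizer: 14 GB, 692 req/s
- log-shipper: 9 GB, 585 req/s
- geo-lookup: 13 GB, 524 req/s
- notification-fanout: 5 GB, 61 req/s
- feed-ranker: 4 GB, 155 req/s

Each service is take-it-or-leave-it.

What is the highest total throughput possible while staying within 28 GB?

1432

Filling by ratio: session-store + image-resizer + log-shipper for 1361, with 3 GB left unused.
Replace session-store with feed-ranker: the trade gains 71 net, giving 1432 at 27 GB.
Next best is session-store + image-resizer + log-shipper at 1361 (25 GB) — short by 71.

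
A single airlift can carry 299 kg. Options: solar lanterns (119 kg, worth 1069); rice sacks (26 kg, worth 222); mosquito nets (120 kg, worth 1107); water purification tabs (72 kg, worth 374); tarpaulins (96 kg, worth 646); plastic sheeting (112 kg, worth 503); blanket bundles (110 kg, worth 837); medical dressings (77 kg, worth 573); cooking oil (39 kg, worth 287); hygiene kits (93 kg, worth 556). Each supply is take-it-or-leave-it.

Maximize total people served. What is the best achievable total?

2463

The ratio heuristic lands on solar lanterns + rice sacks + mosquito nets (2398) but leaves 34 kg idle.
Dropping rice sacks frees 26 kg; slotting in cooking oil (39 kg) lifts the total to 2463 at 278 kg.
The closest alternative, rice sacks + mosquito nets + blanket bundles + cooking oil, reaches only 2453.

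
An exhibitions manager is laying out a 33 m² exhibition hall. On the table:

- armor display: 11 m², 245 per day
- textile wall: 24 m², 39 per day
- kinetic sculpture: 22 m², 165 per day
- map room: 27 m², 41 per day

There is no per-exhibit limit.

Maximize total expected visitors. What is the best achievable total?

The ratio ordering already packs tightly: 3×armor display, 33 m², 735.
Nothing else within 33 m² beats 735.

735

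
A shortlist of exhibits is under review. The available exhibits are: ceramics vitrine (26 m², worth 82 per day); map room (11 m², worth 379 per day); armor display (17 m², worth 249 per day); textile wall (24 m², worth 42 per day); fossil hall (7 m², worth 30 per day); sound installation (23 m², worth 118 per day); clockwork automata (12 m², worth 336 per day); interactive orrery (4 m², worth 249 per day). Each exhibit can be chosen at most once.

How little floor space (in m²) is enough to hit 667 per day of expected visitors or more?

23

Look for the lowest-floor combination reaching 667.
map room + clockwork automata: 715 expected visitors at 23 m².
Any bundle with less than 23 m² falls short of 667.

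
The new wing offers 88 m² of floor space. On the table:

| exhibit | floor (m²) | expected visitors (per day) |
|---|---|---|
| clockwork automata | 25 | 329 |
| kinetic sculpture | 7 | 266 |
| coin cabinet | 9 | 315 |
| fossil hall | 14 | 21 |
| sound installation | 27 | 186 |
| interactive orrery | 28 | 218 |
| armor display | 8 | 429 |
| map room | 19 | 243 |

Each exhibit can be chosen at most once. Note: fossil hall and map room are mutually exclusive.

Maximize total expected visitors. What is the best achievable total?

Density check — armor display 53.62, kinetic sculpture 38.00, coin cabinet 35.00, clockwork automata 13.16 are the best per m².
Taking clockwork automata + kinetic sculpture + coin cabinet + armor display + map room: 68 m² used, 1582 in expected visitors.
Nothing else feasible within 88 m² beats 1582.

1582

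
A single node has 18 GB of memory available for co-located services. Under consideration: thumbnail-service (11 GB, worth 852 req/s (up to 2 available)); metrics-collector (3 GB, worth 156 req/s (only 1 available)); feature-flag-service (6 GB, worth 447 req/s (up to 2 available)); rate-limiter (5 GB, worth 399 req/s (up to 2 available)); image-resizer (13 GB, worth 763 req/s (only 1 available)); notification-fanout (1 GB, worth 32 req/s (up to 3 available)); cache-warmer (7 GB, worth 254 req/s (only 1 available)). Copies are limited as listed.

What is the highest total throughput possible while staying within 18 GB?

1331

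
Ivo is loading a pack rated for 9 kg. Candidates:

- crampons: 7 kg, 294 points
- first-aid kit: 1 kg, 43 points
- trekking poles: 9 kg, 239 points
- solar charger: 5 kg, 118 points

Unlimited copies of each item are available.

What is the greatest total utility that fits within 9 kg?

387

By utility per kg: first-aid kit 43.00, crampons 42.00, trekking poles 26.56 lead.
Taking 9×first-aid kit: 9 kg used, 387 in utility.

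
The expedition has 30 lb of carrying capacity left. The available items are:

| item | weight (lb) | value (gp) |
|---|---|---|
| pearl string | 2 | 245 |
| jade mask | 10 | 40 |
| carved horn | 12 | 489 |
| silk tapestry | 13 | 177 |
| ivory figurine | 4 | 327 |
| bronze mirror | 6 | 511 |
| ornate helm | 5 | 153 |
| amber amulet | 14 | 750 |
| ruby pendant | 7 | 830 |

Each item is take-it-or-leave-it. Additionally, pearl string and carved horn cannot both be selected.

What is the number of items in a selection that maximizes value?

4

The maximum value within 30 lb is 2336.
One optimal bundle: pearl string + bronze mirror + amber amulet + ruby pendant (29 lb).
All optima have 4 items.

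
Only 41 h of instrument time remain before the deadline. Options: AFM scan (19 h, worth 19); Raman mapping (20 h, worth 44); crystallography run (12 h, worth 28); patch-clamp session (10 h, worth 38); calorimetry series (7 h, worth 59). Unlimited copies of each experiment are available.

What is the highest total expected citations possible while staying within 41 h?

5×calorimetry series uses 35 of the 41 h and totals 295.

295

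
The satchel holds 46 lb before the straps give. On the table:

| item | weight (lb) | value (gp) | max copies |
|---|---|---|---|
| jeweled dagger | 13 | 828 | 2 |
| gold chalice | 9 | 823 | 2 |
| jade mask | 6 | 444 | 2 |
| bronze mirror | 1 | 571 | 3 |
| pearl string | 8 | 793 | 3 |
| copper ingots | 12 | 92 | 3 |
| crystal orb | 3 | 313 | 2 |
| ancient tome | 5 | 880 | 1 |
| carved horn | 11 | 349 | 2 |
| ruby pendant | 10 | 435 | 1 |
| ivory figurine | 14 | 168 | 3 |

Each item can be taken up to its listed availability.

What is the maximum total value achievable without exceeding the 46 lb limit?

Ranking by ratio (value/lb): bronze mirror 571.00, ancient tome 176.00, crystal orb 104.33, pearl string 99.12.
A density-first pass picks jade mask + 3×bronze mirror + 3×pearl string + 2×crystal orb + ancient tome — 6042 at 44 lb.
Replace jade mask and pearl string and crystal orb with 2×gold chalice: the trade gains 96 net, giving 6138 at 45 lb.
That's the maximum — no swap from here does better than 6138.

6138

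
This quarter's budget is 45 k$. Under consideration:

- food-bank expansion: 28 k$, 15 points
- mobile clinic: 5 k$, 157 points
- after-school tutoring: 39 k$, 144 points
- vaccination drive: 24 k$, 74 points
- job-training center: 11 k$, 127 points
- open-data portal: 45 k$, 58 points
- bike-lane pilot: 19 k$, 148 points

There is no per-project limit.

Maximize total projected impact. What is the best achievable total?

1413

Taking 9×mobile clinic: 45 k$ used, 1413 in projected impact.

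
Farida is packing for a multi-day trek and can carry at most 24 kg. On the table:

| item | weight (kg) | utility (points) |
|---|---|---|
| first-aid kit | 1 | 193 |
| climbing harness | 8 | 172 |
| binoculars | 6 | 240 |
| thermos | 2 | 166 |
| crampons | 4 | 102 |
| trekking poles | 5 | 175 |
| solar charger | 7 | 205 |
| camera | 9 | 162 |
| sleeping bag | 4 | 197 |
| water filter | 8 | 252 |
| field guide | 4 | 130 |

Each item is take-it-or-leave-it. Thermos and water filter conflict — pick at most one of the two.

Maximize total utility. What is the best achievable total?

1131

Ranking by ratio (utility/kg): first-aid kit 193.00, thermos 83.00, sleeping bag 49.25, binoculars 40.00.
The ratio heuristic lands on first-aid kit + binoculars + thermos + trekking poles + sleeping bag + field guide (1101) but leaves 2 kg idle.
The 5 kg tied up in trekking poles is better spent on solar charger — total rises to 1131 (24 kg).
Runner-up first-aid kit + binoculars + thermos + crampons + solar charger + sleeping bag tops out at 1103.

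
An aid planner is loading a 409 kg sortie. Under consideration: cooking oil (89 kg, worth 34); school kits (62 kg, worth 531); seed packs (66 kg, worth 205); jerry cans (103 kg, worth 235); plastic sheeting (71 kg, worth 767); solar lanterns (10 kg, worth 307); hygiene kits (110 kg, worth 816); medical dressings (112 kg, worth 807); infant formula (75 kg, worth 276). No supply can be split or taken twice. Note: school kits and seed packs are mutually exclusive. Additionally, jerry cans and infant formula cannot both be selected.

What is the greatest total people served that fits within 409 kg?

By people served per kg: solar lanterns 30.70, plastic sheeting 10.80, school kits 8.56 lead.
Taking school kits + plastic sheeting + solar lanterns + hygiene kits + medical dressings: 365 kg used, 3228 in people served.
Runner-up plastic sheeting + solar lanterns + hygiene kits + medical dressings + infant formula tops out at 2973.

3228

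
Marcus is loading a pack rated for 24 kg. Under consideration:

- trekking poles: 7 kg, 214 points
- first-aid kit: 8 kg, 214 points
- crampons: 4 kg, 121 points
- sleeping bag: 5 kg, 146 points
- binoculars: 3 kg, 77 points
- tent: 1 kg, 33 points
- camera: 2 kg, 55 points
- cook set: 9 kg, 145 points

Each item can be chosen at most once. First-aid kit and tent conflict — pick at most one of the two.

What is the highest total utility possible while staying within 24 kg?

695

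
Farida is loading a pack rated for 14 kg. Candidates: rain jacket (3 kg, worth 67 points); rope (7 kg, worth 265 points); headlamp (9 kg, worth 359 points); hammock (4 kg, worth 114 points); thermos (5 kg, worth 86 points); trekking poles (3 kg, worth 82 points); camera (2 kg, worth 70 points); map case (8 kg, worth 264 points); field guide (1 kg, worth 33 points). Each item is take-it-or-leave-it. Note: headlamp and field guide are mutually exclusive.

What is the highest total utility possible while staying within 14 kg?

511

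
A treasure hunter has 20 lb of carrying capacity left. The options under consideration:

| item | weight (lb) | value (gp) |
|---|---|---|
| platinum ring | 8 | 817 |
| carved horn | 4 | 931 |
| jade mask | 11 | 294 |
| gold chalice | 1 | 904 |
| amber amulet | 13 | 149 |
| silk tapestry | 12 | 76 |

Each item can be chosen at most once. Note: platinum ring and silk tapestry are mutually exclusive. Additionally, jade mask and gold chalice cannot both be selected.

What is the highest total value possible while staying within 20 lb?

2652

Density check — gold chalice 904.00, carved horn 232.75, platinum ring 102.12 are the best per lb.
The ratio ordering already packs tightly: platinum ring + carved horn + gold chalice, 13 lb, 2652.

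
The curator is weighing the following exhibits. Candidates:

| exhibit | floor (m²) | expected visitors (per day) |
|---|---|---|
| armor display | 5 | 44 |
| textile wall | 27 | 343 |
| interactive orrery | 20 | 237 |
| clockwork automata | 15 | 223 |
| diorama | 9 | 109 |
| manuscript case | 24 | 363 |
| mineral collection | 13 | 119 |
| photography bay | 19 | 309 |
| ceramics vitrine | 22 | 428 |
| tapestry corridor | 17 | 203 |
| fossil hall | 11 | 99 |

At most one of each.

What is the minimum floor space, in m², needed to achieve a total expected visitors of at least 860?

Need the lightest bundle worth ≥ 860.
Taking diorama + manuscript case + ceramics vitrine gives 900 (≥ 860) for 55 m².
No combination under 55 m² hits 860.

55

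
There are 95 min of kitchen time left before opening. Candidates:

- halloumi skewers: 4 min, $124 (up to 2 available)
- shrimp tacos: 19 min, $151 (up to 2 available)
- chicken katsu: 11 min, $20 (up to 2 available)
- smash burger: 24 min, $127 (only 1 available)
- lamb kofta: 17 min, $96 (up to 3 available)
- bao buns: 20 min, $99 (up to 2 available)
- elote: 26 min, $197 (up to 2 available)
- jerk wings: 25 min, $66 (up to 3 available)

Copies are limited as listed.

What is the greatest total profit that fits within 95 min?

By profit per min: halloumi skewers 31.00, shrimp tacos 7.95, elote 7.58, lamb kofta 5.65 lead.
Filling by ratio: 2×halloumi skewers + 2×shrimp tacos + lamb kofta + elote for 843, with 6 min left unused.
Replace lamb kofta with bao buns: the trade gains 3 net, giving 846 at 92 min.
Nothing else within 95 min beats 846.

846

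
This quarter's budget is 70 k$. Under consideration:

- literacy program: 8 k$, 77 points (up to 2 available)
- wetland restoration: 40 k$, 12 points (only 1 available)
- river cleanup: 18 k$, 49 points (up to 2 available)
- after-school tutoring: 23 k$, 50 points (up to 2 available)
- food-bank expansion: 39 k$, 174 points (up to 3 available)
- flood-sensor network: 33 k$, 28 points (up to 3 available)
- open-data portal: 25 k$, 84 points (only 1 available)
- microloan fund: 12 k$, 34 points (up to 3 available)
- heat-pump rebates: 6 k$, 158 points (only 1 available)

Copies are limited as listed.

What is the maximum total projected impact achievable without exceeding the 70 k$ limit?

486

Ranking by ratio (projected impact/k$): heat-pump rebates 26.33, literacy program 9.62, food-bank expansion 4.46, open-data portal 3.36.
The ratio ordering already packs tightly: 2×literacy program + food-bank expansion + heat-pump rebates, 61 k$, 486.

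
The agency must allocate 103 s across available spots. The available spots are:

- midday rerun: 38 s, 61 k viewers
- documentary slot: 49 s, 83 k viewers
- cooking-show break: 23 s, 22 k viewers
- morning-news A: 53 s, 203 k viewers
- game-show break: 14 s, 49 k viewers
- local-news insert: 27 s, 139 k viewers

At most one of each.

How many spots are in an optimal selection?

3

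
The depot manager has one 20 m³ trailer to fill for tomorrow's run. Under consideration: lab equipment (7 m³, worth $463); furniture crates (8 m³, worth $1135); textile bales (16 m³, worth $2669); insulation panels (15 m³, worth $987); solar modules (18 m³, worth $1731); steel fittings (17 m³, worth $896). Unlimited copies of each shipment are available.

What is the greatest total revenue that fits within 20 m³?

2669

By revenue per m³: textile bales 166.81, furniture crates 141.88, solar modules 96.17, lab equipment 66.14 lead.
Taking textile bales: 16 m³ used, 2669 in revenue.
No other feasible combination exceeds 2669.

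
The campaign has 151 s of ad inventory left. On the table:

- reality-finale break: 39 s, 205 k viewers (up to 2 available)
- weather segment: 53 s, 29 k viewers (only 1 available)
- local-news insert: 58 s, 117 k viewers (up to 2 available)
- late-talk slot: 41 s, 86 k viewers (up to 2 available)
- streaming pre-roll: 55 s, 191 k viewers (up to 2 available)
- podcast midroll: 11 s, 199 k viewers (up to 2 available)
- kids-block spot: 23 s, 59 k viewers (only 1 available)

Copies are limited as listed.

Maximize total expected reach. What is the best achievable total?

Ranking by ratio (expected reach/s): podcast midroll 18.09, reality-finale break 5.26, streaming pre-roll 3.47, kids-block spot 2.57.
A density-first pass picks 2×reality-finale break + 2×podcast midroll + kids-block spot — 867 at 123 s.
Replace kids-block spot with late-talk slot: the trade gains 27 net, giving 894 at 141 s.
No other feasible combination exceeds 894.

894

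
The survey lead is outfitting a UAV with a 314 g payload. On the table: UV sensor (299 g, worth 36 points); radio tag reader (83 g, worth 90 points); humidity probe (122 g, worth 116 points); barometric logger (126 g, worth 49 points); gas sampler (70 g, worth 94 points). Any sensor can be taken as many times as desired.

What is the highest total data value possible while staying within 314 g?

376

Taking 4×gas sampler: 280 g used, 376 in data value.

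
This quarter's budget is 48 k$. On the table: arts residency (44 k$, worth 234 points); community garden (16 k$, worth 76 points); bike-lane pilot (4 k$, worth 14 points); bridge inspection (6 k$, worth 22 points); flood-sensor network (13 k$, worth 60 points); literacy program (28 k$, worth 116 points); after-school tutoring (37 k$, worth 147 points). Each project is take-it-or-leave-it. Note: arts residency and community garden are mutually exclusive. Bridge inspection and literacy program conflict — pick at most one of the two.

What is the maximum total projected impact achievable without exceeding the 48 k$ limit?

The ratio ordering already packs tightly: arts residency + bike-lane pilot, 48 k$, 248.

248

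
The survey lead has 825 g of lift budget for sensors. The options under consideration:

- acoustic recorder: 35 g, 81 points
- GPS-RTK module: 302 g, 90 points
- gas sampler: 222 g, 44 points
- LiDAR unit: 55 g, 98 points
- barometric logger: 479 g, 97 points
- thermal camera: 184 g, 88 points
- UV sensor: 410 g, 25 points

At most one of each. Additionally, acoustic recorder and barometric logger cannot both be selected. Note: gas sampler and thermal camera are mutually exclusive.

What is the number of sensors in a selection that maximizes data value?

4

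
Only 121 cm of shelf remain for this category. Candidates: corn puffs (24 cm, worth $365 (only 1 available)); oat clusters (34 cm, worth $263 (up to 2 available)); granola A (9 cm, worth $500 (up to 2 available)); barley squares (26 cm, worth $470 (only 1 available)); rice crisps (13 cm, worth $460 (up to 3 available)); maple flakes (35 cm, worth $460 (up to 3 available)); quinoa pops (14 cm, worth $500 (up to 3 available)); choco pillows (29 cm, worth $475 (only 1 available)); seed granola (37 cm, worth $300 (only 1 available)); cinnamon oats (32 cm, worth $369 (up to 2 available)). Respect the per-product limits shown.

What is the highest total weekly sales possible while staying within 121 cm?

3895

Filling by ratio: 2×granola A + 3×rice crisps + 3×quinoa pops for 3880, with 22 cm left unused.
Replace rice crisps with choco pillows: the trade gains 15 net, giving 3895 at 115 cm.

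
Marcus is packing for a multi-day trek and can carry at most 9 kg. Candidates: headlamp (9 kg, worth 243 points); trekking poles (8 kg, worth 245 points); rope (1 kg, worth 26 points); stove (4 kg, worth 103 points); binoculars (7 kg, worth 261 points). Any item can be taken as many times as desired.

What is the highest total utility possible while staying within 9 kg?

313

Ranking by ratio (utility/kg): binoculars 37.29, trekking poles 30.62, headlamp 27.00.
2×rope + binoculars uses 9 of the 9 kg and totals 313.
Every other selection either busts 9 kg or fails to beat 313.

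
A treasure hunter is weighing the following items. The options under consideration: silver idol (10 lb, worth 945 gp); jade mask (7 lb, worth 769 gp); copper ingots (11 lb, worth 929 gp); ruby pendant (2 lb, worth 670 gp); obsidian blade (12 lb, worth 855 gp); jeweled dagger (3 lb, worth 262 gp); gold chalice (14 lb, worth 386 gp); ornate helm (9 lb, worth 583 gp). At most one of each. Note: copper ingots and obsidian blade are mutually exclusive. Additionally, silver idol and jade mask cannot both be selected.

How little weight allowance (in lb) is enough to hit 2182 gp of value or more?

Look for the lowest-weight combination reaching 2182.
Taking jade mask + copper ingots + ruby pendant gives 2368 (≥ 2182) for 20 lb.
Below 20 lb the best achievable stays under 2182.

20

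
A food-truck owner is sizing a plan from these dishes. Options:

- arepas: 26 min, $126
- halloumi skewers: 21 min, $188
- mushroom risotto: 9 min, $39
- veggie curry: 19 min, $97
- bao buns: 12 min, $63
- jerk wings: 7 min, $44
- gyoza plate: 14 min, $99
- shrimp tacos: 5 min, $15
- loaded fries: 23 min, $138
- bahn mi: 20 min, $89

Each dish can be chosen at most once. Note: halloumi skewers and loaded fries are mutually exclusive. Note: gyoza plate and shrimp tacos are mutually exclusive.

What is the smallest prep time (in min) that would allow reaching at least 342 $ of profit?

47

Need the lightest bundle worth ≥ 342.
halloumi skewers + bao buns + gyoza plate reaches 350 using 47 min.
Any bundle with less than 47 min falls short of 342.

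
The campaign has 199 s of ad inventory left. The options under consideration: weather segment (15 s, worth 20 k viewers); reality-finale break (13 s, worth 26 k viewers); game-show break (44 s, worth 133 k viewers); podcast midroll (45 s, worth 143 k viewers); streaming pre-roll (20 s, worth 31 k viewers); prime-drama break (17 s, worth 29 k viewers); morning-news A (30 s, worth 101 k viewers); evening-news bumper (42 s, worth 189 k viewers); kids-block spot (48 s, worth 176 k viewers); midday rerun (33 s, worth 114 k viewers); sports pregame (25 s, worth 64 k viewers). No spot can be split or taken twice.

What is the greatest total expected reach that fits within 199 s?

723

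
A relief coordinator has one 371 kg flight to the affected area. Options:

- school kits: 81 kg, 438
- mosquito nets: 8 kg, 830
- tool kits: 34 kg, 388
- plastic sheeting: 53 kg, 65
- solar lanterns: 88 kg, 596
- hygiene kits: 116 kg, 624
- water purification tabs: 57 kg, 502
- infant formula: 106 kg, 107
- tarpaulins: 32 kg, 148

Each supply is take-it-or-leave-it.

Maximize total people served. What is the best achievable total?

A density-first pass picks school kits + mosquito nets + tool kits + plastic sheeting + solar lanterns + water purification tabs + tarpaulins — 2967 at 353 kg.
Dropping school kits and plastic sheeting frees 134 kg; slotting in hygiene kits (116 kg) lifts the total to 3088 at 335 kg.
That's the maximum — no swap from here does better than 3088.

3088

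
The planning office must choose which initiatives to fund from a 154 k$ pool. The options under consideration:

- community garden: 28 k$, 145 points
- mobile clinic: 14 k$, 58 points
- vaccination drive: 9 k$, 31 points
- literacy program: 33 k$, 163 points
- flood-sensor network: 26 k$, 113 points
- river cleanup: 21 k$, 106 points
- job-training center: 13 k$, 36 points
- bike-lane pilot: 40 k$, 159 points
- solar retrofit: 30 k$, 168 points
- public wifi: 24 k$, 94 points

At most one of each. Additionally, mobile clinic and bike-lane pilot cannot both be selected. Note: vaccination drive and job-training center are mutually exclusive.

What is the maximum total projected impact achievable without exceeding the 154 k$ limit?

753

Community garden + mobile clinic + literacy program + flood-sensor network + river cleanup + solar retrofit uses 152 of the 154 k$ and totals 753.
Next best is community garden + literacy program + river cleanup + bike-lane pilot + solar retrofit at 741 (152 k$) — short by 12.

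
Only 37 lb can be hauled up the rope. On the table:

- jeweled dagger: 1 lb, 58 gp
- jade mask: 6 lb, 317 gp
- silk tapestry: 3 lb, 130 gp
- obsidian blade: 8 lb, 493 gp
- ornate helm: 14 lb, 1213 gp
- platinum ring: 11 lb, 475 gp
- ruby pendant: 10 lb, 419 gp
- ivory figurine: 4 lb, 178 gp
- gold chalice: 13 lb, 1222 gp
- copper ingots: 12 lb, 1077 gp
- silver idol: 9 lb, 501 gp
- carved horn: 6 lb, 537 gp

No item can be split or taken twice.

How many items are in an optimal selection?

Best achievable value is 3160.
jeweled dagger + silk tapestry + ornate helm + gold chalice + carved horn hits 3160 at 37 lb.
Any selection reaching 3160 contains exactly 5 items.

5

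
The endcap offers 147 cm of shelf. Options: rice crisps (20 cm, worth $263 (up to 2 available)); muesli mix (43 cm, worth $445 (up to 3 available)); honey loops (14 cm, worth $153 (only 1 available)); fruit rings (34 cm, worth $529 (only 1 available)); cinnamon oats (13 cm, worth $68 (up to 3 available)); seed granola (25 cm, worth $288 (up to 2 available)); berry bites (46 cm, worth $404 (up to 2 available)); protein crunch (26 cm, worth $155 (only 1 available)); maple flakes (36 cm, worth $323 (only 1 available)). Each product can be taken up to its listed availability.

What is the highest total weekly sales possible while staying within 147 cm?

1813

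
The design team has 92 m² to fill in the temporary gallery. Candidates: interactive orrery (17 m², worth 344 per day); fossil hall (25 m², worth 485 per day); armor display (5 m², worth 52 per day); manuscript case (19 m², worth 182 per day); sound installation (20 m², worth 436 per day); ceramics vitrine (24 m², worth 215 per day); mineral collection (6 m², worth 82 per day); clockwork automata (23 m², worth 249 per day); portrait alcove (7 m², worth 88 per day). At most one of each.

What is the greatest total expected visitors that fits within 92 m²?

A density-first pass picks interactive orrery + fossil hall + armor display + sound installation + mineral collection + portrait alcove — 1487 at 80 m².
The 11 m² tied up in armor display and mineral collection is better spent on clockwork automata — total rises to 1602 (92 m²).
The closest alternative, interactive orrery + fossil hall + sound installation + mineral collection + clockwork automata, reaches only 1596.

1602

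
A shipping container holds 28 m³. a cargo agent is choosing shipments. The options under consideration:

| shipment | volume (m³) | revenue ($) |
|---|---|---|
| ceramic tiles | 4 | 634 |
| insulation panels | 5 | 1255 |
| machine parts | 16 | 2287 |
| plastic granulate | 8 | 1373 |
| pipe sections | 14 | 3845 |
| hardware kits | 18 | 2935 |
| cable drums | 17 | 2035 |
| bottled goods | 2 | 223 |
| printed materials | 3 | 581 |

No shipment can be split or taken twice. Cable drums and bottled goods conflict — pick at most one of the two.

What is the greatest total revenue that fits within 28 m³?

By revenue per m³: pipe sections 274.64, insulation panels 251.00, printed materials 193.67, plastic granulate 171.62 lead.
Best packing: ceramic tiles + insulation panels + pipe sections + bottled goods + printed materials — 28 m³, 6538 total.
No other feasible combination exceeds 6538.

6538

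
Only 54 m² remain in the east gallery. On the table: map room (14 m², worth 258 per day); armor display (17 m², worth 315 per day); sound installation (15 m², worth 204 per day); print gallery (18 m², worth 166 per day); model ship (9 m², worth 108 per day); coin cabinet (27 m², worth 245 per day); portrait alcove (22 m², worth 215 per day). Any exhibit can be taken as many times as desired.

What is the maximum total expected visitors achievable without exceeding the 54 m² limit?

By expected visitors per m²: armor display 18.53, map room 18.43, sound installation 13.60 lead.
Best packing: 3×armor display — 51 m², 945 total.
That's the maximum — no swap from here does better than 945.

945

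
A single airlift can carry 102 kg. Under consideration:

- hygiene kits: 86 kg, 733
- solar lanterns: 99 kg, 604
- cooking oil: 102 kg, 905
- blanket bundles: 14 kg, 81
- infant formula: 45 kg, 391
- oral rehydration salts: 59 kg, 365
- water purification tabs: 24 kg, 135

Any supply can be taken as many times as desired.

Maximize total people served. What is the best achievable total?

905

The ratio ordering already packs tightly: cooking oil, 102 kg, 905.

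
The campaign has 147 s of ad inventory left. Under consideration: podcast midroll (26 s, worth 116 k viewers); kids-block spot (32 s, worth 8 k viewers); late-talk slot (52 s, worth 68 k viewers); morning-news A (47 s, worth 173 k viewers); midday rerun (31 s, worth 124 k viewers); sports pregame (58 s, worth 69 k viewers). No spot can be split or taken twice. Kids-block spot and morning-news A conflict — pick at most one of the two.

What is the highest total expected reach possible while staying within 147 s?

413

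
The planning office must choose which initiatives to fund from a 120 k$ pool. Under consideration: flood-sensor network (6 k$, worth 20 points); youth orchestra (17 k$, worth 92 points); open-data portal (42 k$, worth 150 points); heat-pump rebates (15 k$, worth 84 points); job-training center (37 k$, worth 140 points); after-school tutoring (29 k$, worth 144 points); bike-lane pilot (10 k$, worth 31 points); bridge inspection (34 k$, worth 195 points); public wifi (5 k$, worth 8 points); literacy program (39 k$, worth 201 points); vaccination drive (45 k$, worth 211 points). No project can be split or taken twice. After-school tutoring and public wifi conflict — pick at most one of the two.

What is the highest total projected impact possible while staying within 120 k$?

Ranking by ratio (projected impact/k$): bridge inspection 5.74, heat-pump rebates 5.60, youth orchestra 5.41.
Taking the top-ratio projects first gives flood-sensor network + youth orchestra + heat-pump rebates + bridge inspection + public wifi + literacy program for 600 (116 k$).
The 26 k$ tied up in flood-sensor network and heat-pump rebates and public wifi is better spent on after-school tutoring — total rises to 632 (119 k$).
Every other selection either busts 120 k$ or breaks a pairing rule or fails to beat 632.

632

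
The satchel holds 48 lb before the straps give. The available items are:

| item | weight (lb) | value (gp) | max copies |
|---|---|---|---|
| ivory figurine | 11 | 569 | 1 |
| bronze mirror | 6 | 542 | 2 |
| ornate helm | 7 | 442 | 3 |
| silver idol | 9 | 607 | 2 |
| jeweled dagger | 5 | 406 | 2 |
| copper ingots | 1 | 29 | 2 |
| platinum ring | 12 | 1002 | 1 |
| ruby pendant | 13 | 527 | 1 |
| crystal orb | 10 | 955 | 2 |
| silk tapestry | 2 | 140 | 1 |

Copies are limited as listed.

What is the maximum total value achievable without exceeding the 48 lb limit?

4266

A density-first pass picks 2×bronze mirror + 2×copper ingots + platinum ring + 2×crystal orb + silk tapestry — 4194 at 48 lb.
Dropping bronze mirror and 2×copper ingots and silk tapestry frees 10 lb; slotting in 2×jeweled dagger (10 lb) lifts the total to 4266 at 48 lb.
Nothing else within 48 lb beats 4266.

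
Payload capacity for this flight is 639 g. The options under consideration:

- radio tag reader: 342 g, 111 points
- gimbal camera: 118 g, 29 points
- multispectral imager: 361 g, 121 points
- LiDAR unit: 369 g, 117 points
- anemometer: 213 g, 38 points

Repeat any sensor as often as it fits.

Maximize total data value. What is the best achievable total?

The ratio ordering already packs tightly: 2×gimbal camera + multispectral imager, 597 g, 179.
No other feasible combination exceeds 179.

179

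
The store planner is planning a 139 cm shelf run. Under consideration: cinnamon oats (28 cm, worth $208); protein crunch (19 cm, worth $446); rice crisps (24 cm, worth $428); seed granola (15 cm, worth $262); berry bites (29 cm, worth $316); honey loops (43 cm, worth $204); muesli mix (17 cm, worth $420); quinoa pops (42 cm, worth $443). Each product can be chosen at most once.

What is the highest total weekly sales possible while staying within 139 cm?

2080

Best packing: cinnamon oats + protein crunch + rice crisps + seed granola + berry bites + muesli mix — 132 cm, 2080 total.
Every other selection either busts 139 cm or fails to beat 2080.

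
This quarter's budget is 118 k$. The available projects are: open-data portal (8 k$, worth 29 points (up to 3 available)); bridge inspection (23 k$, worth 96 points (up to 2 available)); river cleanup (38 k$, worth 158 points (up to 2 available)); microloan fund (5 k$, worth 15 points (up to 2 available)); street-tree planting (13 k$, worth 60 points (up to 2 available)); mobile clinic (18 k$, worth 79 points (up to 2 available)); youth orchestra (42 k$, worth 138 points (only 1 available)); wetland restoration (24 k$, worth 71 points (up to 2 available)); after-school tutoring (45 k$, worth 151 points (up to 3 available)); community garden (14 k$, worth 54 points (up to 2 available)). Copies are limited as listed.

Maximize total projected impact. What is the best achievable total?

501

Greedy by ratio would take open-data portal + 2×bridge inspection + 2×street-tree planting + 2×mobile clinic: 116 k$ used, total 499.
The 36 k$ tied up in bridge inspection and street-tree planting is better spent on river cleanup — total rises to 501 (118 k$).
No other feasible combination exceeds 501.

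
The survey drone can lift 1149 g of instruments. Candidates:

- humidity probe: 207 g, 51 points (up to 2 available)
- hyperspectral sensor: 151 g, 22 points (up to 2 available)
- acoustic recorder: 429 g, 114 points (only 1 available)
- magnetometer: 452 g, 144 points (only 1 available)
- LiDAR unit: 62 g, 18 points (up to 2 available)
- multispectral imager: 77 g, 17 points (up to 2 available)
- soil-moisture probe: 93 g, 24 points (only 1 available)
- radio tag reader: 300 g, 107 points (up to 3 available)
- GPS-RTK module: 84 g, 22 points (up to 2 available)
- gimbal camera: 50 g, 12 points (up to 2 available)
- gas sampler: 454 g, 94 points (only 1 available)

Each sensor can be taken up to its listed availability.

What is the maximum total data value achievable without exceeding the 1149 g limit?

385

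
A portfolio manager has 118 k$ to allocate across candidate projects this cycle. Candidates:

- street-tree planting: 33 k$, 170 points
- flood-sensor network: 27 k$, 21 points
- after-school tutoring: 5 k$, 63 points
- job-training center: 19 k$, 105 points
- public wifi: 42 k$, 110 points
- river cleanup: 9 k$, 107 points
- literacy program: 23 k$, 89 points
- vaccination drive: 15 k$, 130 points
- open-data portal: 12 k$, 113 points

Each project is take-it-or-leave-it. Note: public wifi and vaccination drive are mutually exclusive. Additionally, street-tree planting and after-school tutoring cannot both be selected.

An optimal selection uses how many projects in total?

6

Best achievable projected impact is 714.
One optimal bundle: street-tree planting + job-training center + river cleanup + literacy program + vaccination drive + open-data portal (111 k$).
Any selection reaching 714 contains exactly 6 projects.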